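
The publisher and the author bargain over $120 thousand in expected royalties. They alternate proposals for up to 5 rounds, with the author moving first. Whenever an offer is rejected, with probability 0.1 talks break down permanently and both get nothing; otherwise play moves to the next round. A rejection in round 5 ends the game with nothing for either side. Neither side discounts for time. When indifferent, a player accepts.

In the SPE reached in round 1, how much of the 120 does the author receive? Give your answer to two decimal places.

100.45

Round 5 (the author proposes): the publisher will accept anything ≥ 0, so the author offers 0 and keeps 120.
Round 4 (the publisher proposes): rejecting gives the author an expected 0.9 × 120 = 108. The publisher offers 108 and keeps 120 − 108 = 12.
Round 3 (the author proposes): rejecting gives the publisher an expected 0.9 × 12 = 10.8. The author offers 10.8 and keeps 120 − 10.8 = 109.2.
Round 2 (the publisher proposes): rejecting gives the author an expected 0.9 × 109.2 = 98.28, so the publisher offers 98.28, keeping 21.72.
Round 1 (the author proposes): rejecting gives the publisher an expected 0.9 × 21.72 = 19.548; the author offers that and keeps 100.452.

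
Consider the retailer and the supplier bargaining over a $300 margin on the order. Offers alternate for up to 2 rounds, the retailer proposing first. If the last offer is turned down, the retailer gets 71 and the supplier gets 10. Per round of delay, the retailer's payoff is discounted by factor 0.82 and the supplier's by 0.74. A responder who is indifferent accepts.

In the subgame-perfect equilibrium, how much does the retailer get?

130.54

Round 2 (the supplier proposes): the retailer gets 71 if talks fail, so the supplier offers 71 and keeps 229.
Round 1 (the retailer proposes): the supplier can get 229 next round, worth 0.74 × 229 = 169.46 now, so the retailer offers 169.46, keeping 130.54.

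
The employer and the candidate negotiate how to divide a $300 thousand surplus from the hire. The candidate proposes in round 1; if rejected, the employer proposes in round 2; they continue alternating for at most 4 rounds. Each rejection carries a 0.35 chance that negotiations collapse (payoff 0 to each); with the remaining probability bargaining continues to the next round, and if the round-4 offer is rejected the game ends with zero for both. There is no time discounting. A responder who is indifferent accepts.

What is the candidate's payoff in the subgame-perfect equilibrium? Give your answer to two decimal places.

Round 4 (the employer proposes): the candidate will accept anything ≥ 0, so the employer offers 0 and keeps 300.
Round 3 (the candidate proposes): rejecting gives the employer an expected 0.65 × 300 = 195; the candidate offers that and keeps 105.
Round 2 (the employer proposes): rejecting gives the candidate an expected 0.65 × 105 = 68.25, so the employer offers 68.25, keeping 231.75.
Round 1 (the candidate proposes): rejecting gives the employer an expected 0.65 × 231.75 = 150.6375. The candidate offers 150.6375 and keeps 300 − 150.6375 = 149.3625.

149.36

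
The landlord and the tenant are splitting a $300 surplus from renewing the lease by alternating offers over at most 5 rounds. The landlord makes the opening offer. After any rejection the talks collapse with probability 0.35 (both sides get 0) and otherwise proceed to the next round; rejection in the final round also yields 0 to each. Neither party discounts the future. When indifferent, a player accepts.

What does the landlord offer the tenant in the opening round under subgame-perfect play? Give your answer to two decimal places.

97.09

Round 5 (the landlord proposes): the tenant will accept anything ≥ 0, so the landlord offers 0 and keeps 300.
Round 4 (the tenant proposes): rejecting gives the landlord an expected 0.65 × 300 = 195, so the tenant offers 195, keeping 105.
Round 3 (the landlord proposes): rejecting gives the tenant an expected 0.65 × 105 = 68.25; the landlord offers that and keeps 231.75.
Round 2 (the tenant proposes): rejecting gives the landlord an expected 0.65 × 231.75 = 150.6375. The tenant offers 150.6375 and keeps 300 − 150.6375 = 149.3625.
Round 1 (the landlord proposes): rejecting gives the tenant an expected 0.65 × 149.3625 = 97.085625; the landlord offers that and keeps 202.914375.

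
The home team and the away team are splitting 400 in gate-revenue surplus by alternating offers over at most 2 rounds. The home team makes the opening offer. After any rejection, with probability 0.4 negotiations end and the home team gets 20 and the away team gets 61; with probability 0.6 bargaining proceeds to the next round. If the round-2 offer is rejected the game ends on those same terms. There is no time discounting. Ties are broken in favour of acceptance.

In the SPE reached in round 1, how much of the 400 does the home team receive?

147.6

Round 2 (the away team proposes): the home team gets 20 if talks fail, so the away team offers 20 and keeps 380.
Round 1 (the home team proposes): rejecting gives the away team an expected 0.6 × 380 + 0.4 × 61 = 252.4; the home team offers that and keeps 147.6.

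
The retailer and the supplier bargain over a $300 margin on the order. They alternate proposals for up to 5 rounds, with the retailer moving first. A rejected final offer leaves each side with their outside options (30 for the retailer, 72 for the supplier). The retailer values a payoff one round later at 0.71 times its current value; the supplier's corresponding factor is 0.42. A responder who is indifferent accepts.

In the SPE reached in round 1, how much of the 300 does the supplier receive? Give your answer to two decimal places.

Round 5 (the retailer proposes): the supplier gets 72 if talks fail, so the retailer offers 72 and keeps 228.
Round 4 (the supplier proposes): the retailer can get 228 next round, worth 0.71 × 228 = 161.88 now. The supplier offers 161.88 and keeps 300 − 161.88 = 138.12.
Round 3 (the retailer proposes): the supplier can get 138.12 next round, worth 0.42 × 138.12 = 58.0104 now. The retailer offers 58.0104 and keeps 300 − 58.0104 = 241.9896.
Round 2 (the supplier proposes): the retailer can get 241.9896 next round, worth 0.71 × 241.9896 = 171.812616 now, so the supplier offers 171.812616, keeping 128.187384.
Round 1 (the retailer proposes): the supplier can get 128.187384 next round, worth 0.42 × 128.187384 = 53.83870128 now, so the retailer offers 53.83870128, keeping 246.16129872.

53.84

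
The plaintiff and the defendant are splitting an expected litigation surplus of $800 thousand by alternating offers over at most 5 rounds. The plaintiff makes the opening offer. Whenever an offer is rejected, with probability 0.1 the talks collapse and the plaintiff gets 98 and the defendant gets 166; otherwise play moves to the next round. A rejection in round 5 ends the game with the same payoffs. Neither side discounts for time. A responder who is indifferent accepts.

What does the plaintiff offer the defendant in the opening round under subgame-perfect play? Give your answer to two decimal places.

By backward induction:
Round 5 (the plaintiff proposes): the defendant gets 166 if talks fail, so the plaintiff offers 166 and keeps 634.
Round 4 (the defendant proposes): rejecting gives the plaintiff an expected 0.9 × 634 + 0.1 × 98 = 580.4; the defendant offers that and keeps 219.6.
Round 3 (the plaintiff proposes): rejecting gives the defendant an expected 0.9 × 219.6 + 0.1 × 166 = 214.24, so the plaintiff offers 214.24, keeping 585.76.
Round 2 (the defendant proposes): rejecting gives the plaintiff an expected 0.9 × 585.76 + 0.1 × 98 = 536.984; the defendant offers that and keeps 263.016.
Round 1 (the plaintiff proposes): rejecting gives the defendant an expected 0.9 × 263.016 + 0.1 × 166 = 253.3144. The plaintiff offers 253.3144 and keeps 800 − 253.3144 = 546.6856.

253.31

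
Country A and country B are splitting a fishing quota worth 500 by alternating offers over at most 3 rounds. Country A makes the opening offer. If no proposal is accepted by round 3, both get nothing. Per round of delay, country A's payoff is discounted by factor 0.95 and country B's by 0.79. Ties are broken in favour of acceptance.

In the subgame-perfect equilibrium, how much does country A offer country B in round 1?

Work backward from the last round.
Round 3 (country A proposes): rejection yields 0 for country B; country A offers 0 and keeps 500.
Round 2 (country B proposes): country A can get 500 next round, worth 0.95 × 500 = 475 now. Country B offers 475 and keeps 500 − 475 = 25.
Round 1 (country A proposes): country B can get 25 next round, worth 0.79 × 25 = 19.75 now. Country A offers 19.75 and keeps 500 − 19.75 = 480.25.

19.75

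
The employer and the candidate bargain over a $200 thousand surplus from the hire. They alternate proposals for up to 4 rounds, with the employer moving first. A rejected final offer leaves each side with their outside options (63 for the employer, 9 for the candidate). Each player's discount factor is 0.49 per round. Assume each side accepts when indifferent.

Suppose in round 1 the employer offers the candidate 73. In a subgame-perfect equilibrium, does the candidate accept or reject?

Round 4 (the candidate proposes): the employer gets 63 if talks fail, so the candidate offers 63 and keeps 137.
Round 3 (the employer proposes): the candidate can get 137 next round, worth 0.49 × 137 = 67.13 now. The employer offers 67.13 and keeps 200 − 67.13 = 132.87.
Round 2 (the candidate proposes): the employer can get 132.87 next round, worth 0.49 × 132.87 = 65.1063 now. The candidate offers 65.1063 and keeps 200 − 65.1063 = 134.8937.
So by rejecting in round 1, the candidate gets 134.8937 next round, worth 0.49 × 134.8937 = 66.097913 now.
Offer 73 ≥ 66.097913, so the candidate accepts.

Accept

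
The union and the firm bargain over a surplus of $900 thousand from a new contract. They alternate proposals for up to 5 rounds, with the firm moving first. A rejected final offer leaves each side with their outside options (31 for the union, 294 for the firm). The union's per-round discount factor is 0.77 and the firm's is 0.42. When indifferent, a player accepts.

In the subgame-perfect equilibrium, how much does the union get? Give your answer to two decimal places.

535.17

Round 5 (the firm proposes): the union gets 31 if talks fail, so the firm offers 31 and keeps 869.
Round 4 (the union proposes): the firm can get 869 next round, worth 0.42 × 869 = 364.98 now, so the union offers 364.98, keeping 535.02.
Round 3 (the firm proposes): the union can get 535.02 next round, worth 0.77 × 535.02 = 411.9654 now, so the firm offers 411.9654, keeping 488.0346.
Round 2 (the union proposes): the firm can get 488.0346 next round, worth 0.42 × 488.0346 = 204.974532 now; the union offers that and keeps 695.025468.
Round 1 (the firm proposes): the union can get 695.025468 next round, worth 0.77 × 695.025468 = 535.16961036 now; the firm offers that and keeps 364.83038964.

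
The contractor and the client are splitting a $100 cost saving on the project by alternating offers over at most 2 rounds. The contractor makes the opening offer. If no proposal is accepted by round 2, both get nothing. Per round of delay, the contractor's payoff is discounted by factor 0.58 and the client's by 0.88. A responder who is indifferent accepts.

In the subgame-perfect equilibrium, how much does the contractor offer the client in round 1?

88

Round 2 (the client proposes): the contractor will accept anything ≥ 0, so the client offers 0 and keeps 100.
Round 1 (the contractor proposes): the client can get 100 next round, worth 0.88 × 100 = 88 now; the contractor offers that and keeps 12.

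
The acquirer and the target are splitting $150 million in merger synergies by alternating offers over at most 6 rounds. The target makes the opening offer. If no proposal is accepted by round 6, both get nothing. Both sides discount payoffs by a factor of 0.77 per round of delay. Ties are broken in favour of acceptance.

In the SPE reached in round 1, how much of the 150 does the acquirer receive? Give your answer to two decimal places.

Round 6 (the acquirer proposes): the target will accept anything ≥ 0, so the acquirer offers 0 and keeps 150.
Round 5 (the target proposes): the acquirer can get 150 next round, worth 0.77 × 150 = 115.5 now; the target offers that and keeps 34.5.
Round 4 (the acquirer proposes): the target can get 34.5 next round, worth 0.77 × 34.5 = 26.565 now, so the acquirer offers 26.565, keeping 123.435.
Round 3 (the target proposes): the acquirer can get 123.435 next round, worth 0.77 × 123.435 = 95.04495 now. The target offers 95.04495 and keeps 150 − 95.04495 = 54.95505.
Round 2 (the acquirer proposes): the target can get 54.95505 next round, worth 0.77 × 54.95505 = 42.3153885 now, so the acquirer offers 42.3153885, keeping 107.6846115.
Round 1 (the target proposes): the acquirer can get 107.6846115 next round, worth 0.77 × 107.6846115 = 82.917150855 now. The target offers 82.917150855 and keeps 150 − 82.917150855 = 67.082849145.

82.92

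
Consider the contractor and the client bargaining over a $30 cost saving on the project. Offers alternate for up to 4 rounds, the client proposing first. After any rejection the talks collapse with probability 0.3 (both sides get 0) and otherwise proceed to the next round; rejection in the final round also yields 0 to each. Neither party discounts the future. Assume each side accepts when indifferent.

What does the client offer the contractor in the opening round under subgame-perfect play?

Round 4 (the contractor proposes): rejection yields 0 for the client; the contractor offers 0 and keeps 30.
Round 3 (the client proposes): rejecting gives the contractor an expected 0.7 × 30 = 21; the client offers that and keeps 9.
Round 2 (the contractor proposes): rejecting gives the client an expected 0.7 × 9 = 6.3, so the contractor offers 6.3, keeping 23.7.
Round 1 (the client proposes): rejecting gives the contractor an expected 0.7 × 23.7 = 16.59; the client offers that and keeps 13.41.

16.59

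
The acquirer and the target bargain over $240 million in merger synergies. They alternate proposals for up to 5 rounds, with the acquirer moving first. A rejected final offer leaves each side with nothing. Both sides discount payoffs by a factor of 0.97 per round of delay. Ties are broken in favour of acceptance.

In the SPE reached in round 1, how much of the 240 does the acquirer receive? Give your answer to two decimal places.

226.44

By backward induction:
Round 5 (the acquirer proposes): rejection yields 0 for the target; the acquirer offers 0 and keeps 240.
Round 4 (the target proposes): the acquirer can get 240 next round, worth 0.97 × 240 = 232.8 now; the target offers that and keeps 7.2.
Round 3 (the acquirer proposes): the target can get 7.2 next round, worth 0.97 × 7.2 = 6.984 now; the acquirer offers that and keeps 233.016.
Round 2 (the target proposes): the acquirer can get 233.016 next round, worth 0.97 × 233.016 = 226.02552 now; the target offers that and keeps 13.97448.
Round 1 (the acquirer proposes): the target can get 13.97448 next round, worth 0.97 × 13.97448 = 13.5552456 now, so the acquirer offers 13.5552456, keeping 226.4447544.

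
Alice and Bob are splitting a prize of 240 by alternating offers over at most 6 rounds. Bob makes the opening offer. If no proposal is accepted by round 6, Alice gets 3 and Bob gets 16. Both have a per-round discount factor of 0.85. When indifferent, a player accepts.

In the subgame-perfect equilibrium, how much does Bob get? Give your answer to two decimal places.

Work backward from the last round.
Round 6 (Alice proposes): Bob gets 16 if talks fail, so Alice offers 16 and keeps 224.
Round 5 (Bob proposes): Alice can get 224 next round, worth 0.85 × 224 = 190.4 now, so Bob offers 190.4, keeping 49.6.
Round 4 (Alice proposes): Bob can get 49.6 next round, worth 0.85 × 49.6 = 42.16 now, so Alice offers 42.16, keeping 197.84.
Round 3 (Bob proposes): Alice can get 197.84 next round, worth 0.85 × 197.84 = 168.164 now. Bob offers 168.164 and keeps 240 − 168.164 = 71.836.
Round 2 (Alice proposes): Bob can get 71.836 next round, worth 0.85 × 71.836 = 61.0606 now. Alice offers 61.0606 and keeps 240 − 61.0606 = 178.9394.
Round 1 (Bob proposes): Alice can get 178.9394 next round, worth 0.85 × 178.9394 = 152.09849 now; Bob offers that and keeps 87.90151.

87.90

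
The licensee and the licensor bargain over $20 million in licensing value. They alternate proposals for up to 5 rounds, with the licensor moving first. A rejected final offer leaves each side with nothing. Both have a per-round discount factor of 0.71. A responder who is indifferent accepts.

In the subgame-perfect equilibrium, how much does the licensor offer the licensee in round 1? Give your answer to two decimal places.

6.19

Round 5 (the licensor proposes): rejection yields 0 for the licensee; the licensor offers 0 and keeps 20.
Round 4 (the licensee proposes): the licensor can get 20 next round, worth 0.71 × 20 = 14.2 now, so the licensee offers 14.2, keeping 5.8.
Round 3 (the licensor proposes): the licensee can get 5.8 next round, worth 0.71 × 5.8 = 4.118 now; the licensor offers that and keeps 15.882.
Round 2 (the licensee proposes): the licensor can get 15.882 next round, worth 0.71 × 15.882 = 11.27622 now. The licensee offers 11.27622 and keeps 20 − 11.27622 = 8.72378.
Round 1 (the licensor proposes): the licensee can get 8.72378 next round, worth 0.71 × 8.72378 = 6.1938838 now, so the licensor offers 6.1938838, keeping 13.8061162.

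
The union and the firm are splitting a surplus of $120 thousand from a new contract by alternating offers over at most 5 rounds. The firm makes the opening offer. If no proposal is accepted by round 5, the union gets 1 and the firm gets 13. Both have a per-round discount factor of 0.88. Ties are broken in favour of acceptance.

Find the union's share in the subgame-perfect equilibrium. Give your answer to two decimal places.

23.08

Round 5 (the firm proposes): the union gets 1 if talks fail, so the firm offers 1 and keeps 119.
Round 4 (the union proposes): the firm can get 119 next round, worth 0.88 × 119 = 104.72 now; the union offers that and keeps 15.28.
Round 3 (the firm proposes): the union can get 15.28 next round, worth 0.88 × 15.28 = 13.4464 now. The firm offers 13.4464 and keeps 120 − 13.4464 = 106.5536.
Round 2 (the union proposes): the firm can get 106.5536 next round, worth 0.88 × 106.5536 = 93.767168 now. The union offers 93.767168 and keeps 120 − 93.767168 = 26.232832.
Round 1 (the firm proposes): the union can get 26.232832 next round, worth 0.88 × 26.232832 = 23.08489216 now; the firm offers that and keeps 96.91510784.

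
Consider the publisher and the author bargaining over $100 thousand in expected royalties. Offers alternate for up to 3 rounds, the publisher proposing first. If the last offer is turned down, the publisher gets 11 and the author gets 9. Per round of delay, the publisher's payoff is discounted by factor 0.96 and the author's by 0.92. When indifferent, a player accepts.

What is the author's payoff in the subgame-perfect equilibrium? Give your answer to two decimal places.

Work backward from the last round.
Round 3 (the publisher proposes): the author gets 9 if talks fail, so the publisher offers 9 and keeps 91.
Round 2 (the author proposes): the publisher can get 91 next round, worth 0.96 × 91 = 87.36 now, so the author offers 87.36, keeping 12.64.
Round 1 (the publisher proposes): the author can get 12.64 next round, worth 0.92 × 12.64 = 11.6288 now, so the publisher offers 11.6288, keeping 88.3712.

11.63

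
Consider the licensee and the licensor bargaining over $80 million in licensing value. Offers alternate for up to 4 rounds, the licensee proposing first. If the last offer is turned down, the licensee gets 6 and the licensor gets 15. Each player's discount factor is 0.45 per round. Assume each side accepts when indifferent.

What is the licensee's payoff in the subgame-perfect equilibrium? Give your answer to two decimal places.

53.46

Solve by backward induction from round 4.
Round 4 (the licensor proposes): the licensee gets 6 if talks fail, so the licensor offers 6 and keeps 74.
Round 3 (the licensee proposes): the licensor can get 74 next round, worth 0.45 × 74 = 33.3 now. The licensee offers 33.3 and keeps 80 − 33.3 = 46.7.
Round 2 (the licensor proposes): the licensee can get 46.7 next round, worth 0.45 × 46.7 = 21.015 now, so the licensor offers 21.015, keeping 58.985.
Round 1 (the licensee proposes): the licensor can get 58.985 next round, worth 0.45 × 58.985 = 26.54325 now, so the licensee offers 26.54325, keeping 53.45675.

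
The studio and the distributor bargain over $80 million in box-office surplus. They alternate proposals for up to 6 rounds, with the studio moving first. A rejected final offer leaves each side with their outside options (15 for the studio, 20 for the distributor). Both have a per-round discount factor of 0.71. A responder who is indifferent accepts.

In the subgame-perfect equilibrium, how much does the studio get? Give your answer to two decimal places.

Round 6 (the distributor proposes): the studio gets 15 if talks fail, so the distributor offers 15 and keeps 65.
Round 5 (the studio proposes): the distributor can get 65 next round, worth 0.71 × 65 = 46.15 now. The studio offers 46.15 and keeps 80 − 46.15 = 33.85.
Round 4 (the distributor proposes): the studio can get 33.85 next round, worth 0.71 × 33.85 = 24.0335 now. The distributor offers 24.0335 and keeps 80 − 24.0335 = 55.9665.
Round 3 (the studio proposes): the distributor can get 55.9665 next round, worth 0.71 × 55.9665 = 39.736215 now. The studio offers 39.736215 and keeps 80 − 39.736215 = 40.263785.
Round 2 (the distributor proposes): the studio can get 40.263785 next round, worth 0.71 × 40.263785 = 28.58728735 now; the distributor offers that and keeps 51.41271265.
Round 1 (the studio proposes): the distributor can get 51.41271265 next round, worth 0.71 × 51.41271265 = 36.5030259815 now. The studio offers 36.5030259815 and keeps 80 − 36.5030259815 = 43.4969740185.

43.50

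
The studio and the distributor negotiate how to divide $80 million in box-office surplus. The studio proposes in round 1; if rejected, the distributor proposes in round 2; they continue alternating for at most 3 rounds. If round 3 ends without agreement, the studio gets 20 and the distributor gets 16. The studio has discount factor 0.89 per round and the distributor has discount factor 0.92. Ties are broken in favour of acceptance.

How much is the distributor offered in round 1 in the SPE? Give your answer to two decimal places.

21.20

Round 3 (the studio proposes): the distributor gets 16 if talks fail, so the studio offers 16 and keeps 64.
Round 2 (the distributor proposes): the studio can get 64 next round, worth 0.89 × 64 = 56.96 now; the distributor offers that and keeps 23.04.
Round 1 (the studio proposes): the distributor can get 23.04 next round, worth 0.92 × 23.04 = 21.1968 now. The studio offers 21.1968 and keeps 80 − 21.1968 = 58.8032.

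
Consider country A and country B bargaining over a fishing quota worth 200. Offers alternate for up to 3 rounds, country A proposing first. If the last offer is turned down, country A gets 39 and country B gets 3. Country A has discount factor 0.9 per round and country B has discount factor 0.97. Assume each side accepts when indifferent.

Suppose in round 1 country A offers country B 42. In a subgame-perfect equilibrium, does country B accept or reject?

Round 3 (country A proposes): country B gets 3 if talks fail, so country A offers 3 and keeps 197.
Round 2 (country B proposes): country A can get 197 next round, worth 0.9 × 197 = 177.3 now, so country B offers 177.3, keeping 22.7.
So by rejecting in round 1, country B gets 22.7 next round, worth 0.97 × 22.7 = 22.019 now.
Offer 42 ≥ 22.019, so country B accepts.

Accept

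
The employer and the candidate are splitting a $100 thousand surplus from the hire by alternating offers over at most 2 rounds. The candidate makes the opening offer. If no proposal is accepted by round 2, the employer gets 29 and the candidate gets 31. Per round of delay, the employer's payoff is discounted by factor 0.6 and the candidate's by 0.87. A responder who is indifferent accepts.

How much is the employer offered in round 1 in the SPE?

41.4

Round 2 (the employer proposes): the candidate gets 31 if talks fail, so the employer offers 31 and keeps 69.
Round 1 (the candidate proposes): the employer can get 69 next round, worth 0.6 × 69 = 41.4 now. The candidate offers 41.4 and keeps 100 − 41.4 = 58.6.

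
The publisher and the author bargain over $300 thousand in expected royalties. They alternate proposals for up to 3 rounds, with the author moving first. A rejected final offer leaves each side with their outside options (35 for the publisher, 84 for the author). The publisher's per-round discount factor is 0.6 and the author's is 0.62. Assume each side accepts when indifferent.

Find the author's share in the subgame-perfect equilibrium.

218.58

Work backward from the last round.
Round 3 (the author proposes): the publisher gets 35 if talks fail, so the author offers 35 and keeps 265.
Round 2 (the publisher proposes): the author can get 265 next round, worth 0.62 × 265 = 164.3 now; the publisher offers that and keeps 135.7.
Round 1 (the author proposes): the publisher can get 135.7 next round, worth 0.6 × 135.7 = 81.42 now, so the author offers 81.42, keeping 218.58.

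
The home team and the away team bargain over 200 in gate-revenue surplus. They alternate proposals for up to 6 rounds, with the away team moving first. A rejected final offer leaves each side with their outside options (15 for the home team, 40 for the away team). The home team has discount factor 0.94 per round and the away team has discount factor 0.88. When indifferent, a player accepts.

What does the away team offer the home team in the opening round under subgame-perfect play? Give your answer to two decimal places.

Round 6 (the home team proposes): the away team gets 40 if talks fail, so the home team offers 40 and keeps 160.
Round 5 (the away team proposes): the home team can get 160 next round, worth 0.94 × 160 = 150.4 now. The away team offers 150.4 and keeps 200 − 150.4 = 49.6.
Round 4 (the home team proposes): the away team can get 49.6 next round, worth 0.88 × 49.6 = 43.648 now, so the home team offers 43.648, keeping 156.352.
Round 3 (the away team proposes): the home team can get 156.352 next round, worth 0.94 × 156.352 = 146.97088 now, so the away team offers 146.97088, keeping 53.02912.
Round 2 (the home team proposes): the away team can get 53.02912 next round, worth 0.88 × 53.02912 = 46.6656256 now. The home team offers 46.6656256 and keeps 200 − 46.6656256 = 153.3343744.
Round 1 (the away team proposes): the home team can get 153.3343744 next round, worth 0.94 × 153.3343744 = 144.134311936 now, so the away team offers 144.134311936, keeping 55.865688064.

144.13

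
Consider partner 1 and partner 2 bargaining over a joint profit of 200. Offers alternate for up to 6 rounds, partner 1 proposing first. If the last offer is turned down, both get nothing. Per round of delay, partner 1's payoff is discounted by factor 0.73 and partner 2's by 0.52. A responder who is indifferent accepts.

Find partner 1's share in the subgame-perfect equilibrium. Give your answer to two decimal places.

146.27

By backward induction:
Round 6 (partner 2 proposes): rejection yields 0 for partner 1; partner 2 offers 0 and keeps 200.
Round 5 (partner 1 proposes): partner 2 can get 200 next round, worth 0.52 × 200 = 104 now, so partner 1 offers 104, keeping 96.
Round 4 (partner 2 proposes): partner 1 can get 96 next round, worth 0.73 × 96 = 70.08 now. Partner 2 offers 70.08 and keeps 200 − 70.08 = 129.92.
Round 3 (partner 1 proposes): partner 2 can get 129.92 next round, worth 0.52 × 129.92 = 67.5584 now. Partner 1 offers 67.5584 and keeps 200 − 67.5584 = 132.4416.
Round 2 (partner 2 proposes): partner 1 can get 132.4416 next round, worth 0.73 × 132.4416 = 96.682368 now. Partner 2 offers 96.682368 and keeps 200 − 96.682368 = 103.317632.
Round 1 (partner 1 proposes): partner 2 can get 103.317632 next round, worth 0.52 × 103.317632 = 53.72516864 now; partner 1 offers that and keeps 146.27483136.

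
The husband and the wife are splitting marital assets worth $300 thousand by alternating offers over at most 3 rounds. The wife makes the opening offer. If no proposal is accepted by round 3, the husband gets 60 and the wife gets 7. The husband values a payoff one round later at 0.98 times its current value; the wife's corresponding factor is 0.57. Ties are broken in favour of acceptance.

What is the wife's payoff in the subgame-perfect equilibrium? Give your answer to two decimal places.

Round 3 (the wife proposes): the husband gets 60 if talks fail, so the wife offers 60 and keeps 240.
Round 2 (the husband proposes): the wife can get 240 next round, worth 0.57 × 240 = 136.8 now. The husband offers 136.8 and keeps 300 − 136.8 = 163.2.
Round 1 (the wife proposes): the husband can get 163.2 next round, worth 0.98 × 163.2 = 159.936 now, so the wife offers 159.936, keeping 140.064.

140.06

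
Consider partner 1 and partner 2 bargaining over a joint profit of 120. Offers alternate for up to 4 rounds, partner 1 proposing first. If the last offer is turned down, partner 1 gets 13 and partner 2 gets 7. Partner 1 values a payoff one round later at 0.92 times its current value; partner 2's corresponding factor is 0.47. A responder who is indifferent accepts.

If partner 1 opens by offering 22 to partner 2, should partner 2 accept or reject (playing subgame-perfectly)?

Work out partner 2's continuation value if the offer is rejected.
Round 4 (partner 2 proposes): partner 1 gets 13 if talks fail, so partner 2 offers 13 and keeps 107.
Round 3 (partner 1 proposes): partner 2 can get 107 next round, worth 0.47 × 107 = 50.29 now, so partner 1 offers 50.29, keeping 69.71.
Round 2 (partner 2 proposes): partner 1 can get 69.71 next round, worth 0.92 × 69.71 = 64.1332 now; partner 2 offers that and keeps 55.8668.
So by rejecting in round 1, partner 2 gets 55.8668 next round, worth 0.47 × 55.8668 = 26.257396 now.
Offer 22 < 26.257396, so partner 2 rejects.

Reject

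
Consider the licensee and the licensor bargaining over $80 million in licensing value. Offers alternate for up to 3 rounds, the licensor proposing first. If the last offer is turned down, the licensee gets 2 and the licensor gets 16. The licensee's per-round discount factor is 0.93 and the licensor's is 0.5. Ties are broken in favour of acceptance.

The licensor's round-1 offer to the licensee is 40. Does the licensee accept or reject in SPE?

Round 3 (the licensor proposes): the licensee gets 2 if talks fail, so the licensor offers 2 and keeps 78.
Round 2 (the licensee proposes): the licensor can get 78 next round, worth 0.5 × 78 = 39 now, so the licensee offers 39, keeping 41.
So by rejecting in round 1, the licensee gets 41 next round, worth 0.93 × 41 = 38.13 now.
Offer 40 ≥ 38.13, so the licensee accepts.

Accept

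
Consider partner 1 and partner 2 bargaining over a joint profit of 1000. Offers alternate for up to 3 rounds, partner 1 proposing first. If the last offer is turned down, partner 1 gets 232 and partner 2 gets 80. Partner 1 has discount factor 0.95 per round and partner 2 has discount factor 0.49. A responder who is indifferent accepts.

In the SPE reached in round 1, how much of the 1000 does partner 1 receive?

Work backward from the last round.
Round 3 (partner 1 proposes): partner 2 gets 80 if talks fail, so partner 1 offers 80 and keeps 920.
Round 2 (partner 2 proposes): partner 1 can get 920 next round, worth 0.95 × 920 = 874 now; partner 2 offers that and keeps 126.
Round 1 (partner 1 proposes): partner 2 can get 126 next round, worth 0.49 × 126 = 61.74 now, so partner 1 offers 61.74, keeping 938.26.

938.26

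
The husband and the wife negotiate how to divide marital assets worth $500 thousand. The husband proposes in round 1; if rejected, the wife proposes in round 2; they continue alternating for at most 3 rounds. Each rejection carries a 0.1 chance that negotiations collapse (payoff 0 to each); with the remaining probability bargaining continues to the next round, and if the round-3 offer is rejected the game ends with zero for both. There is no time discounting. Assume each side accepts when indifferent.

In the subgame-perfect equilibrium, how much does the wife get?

45

Round 3 (the husband proposes): the wife will accept anything ≥ 0, so the husband offers 0 and keeps 500.
Round 2 (the wife proposes): rejecting gives the husband an expected 0.9 × 500 = 450. The wife offers 450 and keeps 500 − 450 = 50.
Round 1 (the husband proposes): rejecting gives the wife an expected 0.9 × 50 = 45. The husband offers 45 and keeps 500 − 45 = 455.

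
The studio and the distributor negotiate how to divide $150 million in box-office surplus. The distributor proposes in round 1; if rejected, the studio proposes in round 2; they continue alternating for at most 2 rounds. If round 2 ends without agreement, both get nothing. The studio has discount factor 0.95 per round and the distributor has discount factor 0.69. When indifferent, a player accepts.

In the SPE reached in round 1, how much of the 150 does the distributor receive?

7.5

Round 2 (the studio proposes): the distributor will accept anything ≥ 0, so the studio offers 0 and keeps 150.
Round 1 (the distributor proposes): the studio can get 150 next round, worth 0.95 × 150 = 142.5 now, so the distributor offers 142.5, keeping 7.5.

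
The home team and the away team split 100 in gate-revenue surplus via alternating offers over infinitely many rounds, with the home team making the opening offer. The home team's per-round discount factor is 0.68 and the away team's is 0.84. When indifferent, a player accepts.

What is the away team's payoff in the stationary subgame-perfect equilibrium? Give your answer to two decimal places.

62.69

Let x be the home team's share when the home team proposes and y be the away team's share when the away team proposes.
The away team accepts iff offered ≥ 0.84·y, so x = 100 − 0.84y. Symmetrically y = 100 − 0.68x.
Substituting: x = 100 − 0.84(100 − 0.68x), giving x(1 − 0.68·0.84) = 100(1 − 0.84).
So x = 100 × 0.16 / 0.4288 ≈ 37.3134, and the away team receives 100 − x ≈ 62.6866.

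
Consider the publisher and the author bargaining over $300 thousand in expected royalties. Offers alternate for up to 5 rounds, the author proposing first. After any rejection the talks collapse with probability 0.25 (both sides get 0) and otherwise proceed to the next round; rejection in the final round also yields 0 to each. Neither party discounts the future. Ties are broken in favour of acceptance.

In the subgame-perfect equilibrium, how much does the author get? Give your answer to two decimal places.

Round 5 (the author proposes): rejection yields 0 for the publisher; the author offers 0 and keeps 300.
Round 4 (the publisher proposes): rejecting gives the author an expected 0.75 × 300 = 225, so the publisher offers 225, keeping 75.
Round 3 (the author proposes): rejecting gives the publisher an expected 0.75 × 75 = 56.25; the author offers that and keeps 243.75.
Round 2 (the publisher proposes): rejecting gives the author an expected 0.75 × 243.75 = 182.8125, so the publisher offers 182.8125, keeping 117.1875.
Round 1 (the author proposes): rejecting gives the publisher an expected 0.75 × 117.1875 = 87.890625; the author offers that and keeps 212.109375.

212.11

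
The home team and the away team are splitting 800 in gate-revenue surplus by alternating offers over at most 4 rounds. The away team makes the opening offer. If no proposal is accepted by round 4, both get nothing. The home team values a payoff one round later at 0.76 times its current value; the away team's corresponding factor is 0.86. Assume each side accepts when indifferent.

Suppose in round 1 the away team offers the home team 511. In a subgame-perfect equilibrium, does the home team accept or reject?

Accept

Round 4 (the home team proposes): rejection yields 0 for the away team; the home team offers 0 and keeps 800.
Round 3 (the away team proposes): the home team can get 800 next round, worth 0.76 × 800 = 608 now, so the away team offers 608, keeping 192.
Round 2 (the home team proposes): the away team can get 192 next round, worth 0.86 × 192 = 165.12 now, so the home team offers 165.12, keeping 634.88.
So by rejecting in round 1, the home team gets 634.88 next round, worth 0.76 × 634.88 = 482.5088 now.
Offer 511 ≥ 482.5088, so the home team accepts.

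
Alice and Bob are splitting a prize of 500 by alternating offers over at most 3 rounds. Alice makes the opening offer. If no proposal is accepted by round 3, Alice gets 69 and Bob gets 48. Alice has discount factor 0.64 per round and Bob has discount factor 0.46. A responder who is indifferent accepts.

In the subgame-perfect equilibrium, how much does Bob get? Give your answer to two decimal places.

Solve by backward induction from round 3.
Round 3 (Alice proposes): Bob gets 48 if talks fail, so Alice offers 48 and keeps 452.
Round 2 (Bob proposes): Alice can get 452 next round, worth 0.64 × 452 = 289.28 now. Bob offers 289.28 and keeps 500 − 289.28 = 210.72.
Round 1 (Alice proposes): Bob can get 210.72 next round, worth 0.46 × 210.72 = 96.9312 now, so Alice offers 96.9312, keeping 403.0688.

96.93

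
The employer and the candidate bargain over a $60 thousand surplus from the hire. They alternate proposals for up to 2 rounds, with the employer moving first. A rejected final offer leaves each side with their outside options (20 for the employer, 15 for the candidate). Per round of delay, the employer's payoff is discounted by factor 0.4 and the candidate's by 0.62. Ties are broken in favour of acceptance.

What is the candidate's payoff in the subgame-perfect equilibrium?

By backward induction:
Round 2 (the candidate proposes): the employer gets 20 if talks fail, so the candidate offers 20 and keeps 40.
Round 1 (the employer proposes): the candidate can get 40 next round, worth 0.62 × 40 = 24.8 now, so the employer offers 24.8, keeping 35.2.

24.8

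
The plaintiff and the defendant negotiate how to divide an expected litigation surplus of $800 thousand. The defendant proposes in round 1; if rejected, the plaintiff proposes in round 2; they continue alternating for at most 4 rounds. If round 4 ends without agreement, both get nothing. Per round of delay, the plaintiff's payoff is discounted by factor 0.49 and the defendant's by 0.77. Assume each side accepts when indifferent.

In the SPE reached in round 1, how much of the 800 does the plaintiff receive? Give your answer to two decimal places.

Round 4 (the plaintiff proposes): rejection yields 0 for the defendant; the plaintiff offers 0 and keeps 800.
Round 3 (the defendant proposes): the plaintiff can get 800 next round, worth 0.49 × 800 = 392 now. The defendant offers 392 and keeps 800 − 392 = 408.
Round 2 (the plaintiff proposes): the defendant can get 408 next round, worth 0.77 × 408 = 314.16 now. The plaintiff offers 314.16 and keeps 800 − 314.16 = 485.84.
Round 1 (the defendant proposes): the plaintiff can get 485.84 next round, worth 0.49 × 485.84 = 238.0616 now; the defendant offers that and keeps 561.9384.

238.06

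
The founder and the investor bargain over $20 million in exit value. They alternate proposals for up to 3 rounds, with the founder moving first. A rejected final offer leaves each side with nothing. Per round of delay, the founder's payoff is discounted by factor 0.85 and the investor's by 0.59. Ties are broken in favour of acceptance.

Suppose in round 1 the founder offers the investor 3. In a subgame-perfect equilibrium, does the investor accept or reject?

Accept

Round 3 (the founder proposes): rejection yields 0 for the investor; the founder offers 0 and keeps 20.
Round 2 (the investor proposes): the founder can get 20 next round, worth 0.85 × 20 = 17 now, so the investor offers 17, keeping 3.
So by rejecting in round 1, the investor gets 3 next round, worth 0.59 × 3 = 1.77 now.
Offer 3 ≥ 1.77, so the investor accepts.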